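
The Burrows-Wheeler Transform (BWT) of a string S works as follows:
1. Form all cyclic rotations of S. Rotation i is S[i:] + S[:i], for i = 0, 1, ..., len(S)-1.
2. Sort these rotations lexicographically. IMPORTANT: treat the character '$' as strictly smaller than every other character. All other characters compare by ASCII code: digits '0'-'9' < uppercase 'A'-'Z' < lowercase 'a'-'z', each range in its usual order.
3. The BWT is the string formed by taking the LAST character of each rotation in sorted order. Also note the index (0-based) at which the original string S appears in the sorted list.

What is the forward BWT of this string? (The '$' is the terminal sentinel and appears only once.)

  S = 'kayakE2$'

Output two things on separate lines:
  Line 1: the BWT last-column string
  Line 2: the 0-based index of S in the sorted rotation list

All 8 rotations (rotation i = S[i:]+S[:i]):
  rot[0] = kayakE2$
  rot[1] = ayakE2$k
  rot[2] = yakE2$ka
  rot[3] = akE2$kay
  rot[4] = kE2$kaya
  rot[5] = E2$kayak
  rot[6] = 2$kayakE
  rot[7] = $kayakE2
Sorted (with $ < everything):
  sorted[0] = $kayakE2  (last char: '2')
  sorted[1] = 2$kayakE  (last char: 'E')
  sorted[2] = E2$kayak  (last char: 'k')
  sorted[3] = akE2$kay  (last char: 'y')
  sorted[4] = ayakE2$k  (last char: 'k')
  sorted[5] = kE2$kaya  (last char: 'a')
  sorted[6] = kayakE2$  (last char: '$')
  sorted[7] = yakE2$ka  (last char: 'a')
Last column: 2Ekyka$a
Original string S is at sorted index 6

Answer: 2Ekyka$a
6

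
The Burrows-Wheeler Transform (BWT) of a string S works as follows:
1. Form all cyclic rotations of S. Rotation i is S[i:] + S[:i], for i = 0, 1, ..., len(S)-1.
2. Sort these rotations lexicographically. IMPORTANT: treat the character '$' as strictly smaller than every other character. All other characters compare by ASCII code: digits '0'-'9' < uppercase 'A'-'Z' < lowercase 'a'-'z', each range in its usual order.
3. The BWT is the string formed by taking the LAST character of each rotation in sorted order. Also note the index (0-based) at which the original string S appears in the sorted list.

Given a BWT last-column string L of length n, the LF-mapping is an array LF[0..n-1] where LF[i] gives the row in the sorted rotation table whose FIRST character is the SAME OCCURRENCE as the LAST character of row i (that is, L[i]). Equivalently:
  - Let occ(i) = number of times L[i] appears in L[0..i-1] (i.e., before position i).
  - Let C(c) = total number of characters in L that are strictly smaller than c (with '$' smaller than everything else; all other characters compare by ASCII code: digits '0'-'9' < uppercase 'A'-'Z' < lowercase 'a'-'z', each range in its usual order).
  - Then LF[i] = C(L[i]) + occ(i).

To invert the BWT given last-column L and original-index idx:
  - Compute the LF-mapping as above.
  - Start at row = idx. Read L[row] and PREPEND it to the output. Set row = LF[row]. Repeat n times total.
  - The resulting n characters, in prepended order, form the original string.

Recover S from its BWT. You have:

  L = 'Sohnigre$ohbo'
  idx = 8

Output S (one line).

LF mapping: 1 9 5 8 7 4 12 3 0 10 6 2 11
Walk LF starting at row 8, prepending L[row]:
  step 1: row=8, L[8]='$', prepend. Next row=LF[8]=0
  step 2: row=0, L[0]='S', prepend. Next row=LF[0]=1
  step 3: row=1, L[1]='o', prepend. Next row=LF[1]=9
  step 4: row=9, L[9]='o', prepend. Next row=LF[9]=10
  step 5: row=10, L[10]='h', prepend. Next row=LF[10]=6
  step 6: row=6, L[6]='r', prepend. Next row=LF[6]=12
  step 7: row=12, L[12]='o', prepend. Next row=LF[12]=11
  step 8: row=11, L[11]='b', prepend. Next row=LF[11]=2
  step 9: row=2, L[2]='h', prepend. Next row=LF[2]=5
  step 10: row=5, L[5]='g', prepend. Next row=LF[5]=4
  step 11: row=4, L[4]='i', prepend. Next row=LF[4]=7
  step 12: row=7, L[7]='e', prepend. Next row=LF[7]=3
  step 13: row=3, L[3]='n', prepend. Next row=LF[3]=8
Reversed output: neighborhooS$

Answer: neighborhooS$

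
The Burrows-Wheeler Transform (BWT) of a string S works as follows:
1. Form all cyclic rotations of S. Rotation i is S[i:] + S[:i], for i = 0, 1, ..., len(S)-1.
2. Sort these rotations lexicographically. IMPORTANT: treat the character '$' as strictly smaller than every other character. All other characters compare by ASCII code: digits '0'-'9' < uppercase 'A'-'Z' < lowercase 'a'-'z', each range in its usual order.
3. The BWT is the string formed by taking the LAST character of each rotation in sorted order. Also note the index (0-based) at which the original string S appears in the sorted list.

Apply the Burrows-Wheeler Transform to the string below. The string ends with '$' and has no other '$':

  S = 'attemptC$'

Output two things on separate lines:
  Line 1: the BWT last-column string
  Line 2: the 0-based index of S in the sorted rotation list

All 9 rotations (rotation i = S[i:]+S[:i]):
  rot[0] = attemptC$
  rot[1] = ttemptC$a
  rot[2] = temptC$at
  rot[3] = emptC$att
  rot[4] = mptC$atte
  rot[5] = ptC$attem
  rot[6] = tC$attemp
  rot[7] = C$attempt
  rot[8] = $attemptC
Sorted (with $ < everything):
  sorted[0] = $attemptC  (last char: 'C')
  sorted[1] = C$attempt  (last char: 't')
  sorted[2] = attemptC$  (last char: '$')
  sorted[3] = emptC$att  (last char: 't')
  sorted[4] = mptC$atte  (last char: 'e')
  sorted[5] = ptC$attem  (last char: 'm')
  sorted[6] = tC$attemp  (last char: 'p')
  sorted[7] = temptC$at  (last char: 't')
  sorted[8] = ttemptC$a  (last char: 'a')
Last column: Ct$tempta
Original string S is at sorted index 2

Answer: Ct$tempta
2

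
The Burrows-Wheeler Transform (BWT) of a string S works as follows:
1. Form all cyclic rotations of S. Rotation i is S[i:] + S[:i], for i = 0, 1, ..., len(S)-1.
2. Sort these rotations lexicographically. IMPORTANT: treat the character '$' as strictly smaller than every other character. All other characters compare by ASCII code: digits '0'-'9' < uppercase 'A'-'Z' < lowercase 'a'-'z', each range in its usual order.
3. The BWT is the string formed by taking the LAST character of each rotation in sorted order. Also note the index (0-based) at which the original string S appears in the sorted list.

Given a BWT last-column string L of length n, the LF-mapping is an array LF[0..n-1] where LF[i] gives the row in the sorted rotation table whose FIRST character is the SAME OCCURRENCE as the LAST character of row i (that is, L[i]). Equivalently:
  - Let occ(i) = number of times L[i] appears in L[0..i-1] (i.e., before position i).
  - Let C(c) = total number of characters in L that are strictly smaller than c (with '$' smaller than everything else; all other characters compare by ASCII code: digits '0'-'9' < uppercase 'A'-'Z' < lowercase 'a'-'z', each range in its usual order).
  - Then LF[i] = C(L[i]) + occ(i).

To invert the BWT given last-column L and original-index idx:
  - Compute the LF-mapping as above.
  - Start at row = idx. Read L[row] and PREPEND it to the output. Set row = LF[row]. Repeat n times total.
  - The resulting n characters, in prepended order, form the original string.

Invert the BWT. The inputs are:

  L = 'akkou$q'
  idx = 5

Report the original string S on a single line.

Answer: quokka$

Derivation:
LF mapping: 1 2 3 4 6 0 5
Walk LF starting at row 5, prepending L[row]:
  step 1: row=5, L[5]='$', prepend. Next row=LF[5]=0
  step 2: row=0, L[0]='a', prepend. Next row=LF[0]=1
  step 3: row=1, L[1]='k', prepend. Next row=LF[1]=2
  step 4: row=2, L[2]='k', prepend. Next row=LF[2]=3
  step 5: row=3, L[3]='o', prepend. Next row=LF[3]=4
  step 6: row=4, L[4]='u', prepend. Next row=LF[4]=6
  step 7: row=6, L[6]='q', prepend. Next row=LF[6]=5
Reversed output: quokka$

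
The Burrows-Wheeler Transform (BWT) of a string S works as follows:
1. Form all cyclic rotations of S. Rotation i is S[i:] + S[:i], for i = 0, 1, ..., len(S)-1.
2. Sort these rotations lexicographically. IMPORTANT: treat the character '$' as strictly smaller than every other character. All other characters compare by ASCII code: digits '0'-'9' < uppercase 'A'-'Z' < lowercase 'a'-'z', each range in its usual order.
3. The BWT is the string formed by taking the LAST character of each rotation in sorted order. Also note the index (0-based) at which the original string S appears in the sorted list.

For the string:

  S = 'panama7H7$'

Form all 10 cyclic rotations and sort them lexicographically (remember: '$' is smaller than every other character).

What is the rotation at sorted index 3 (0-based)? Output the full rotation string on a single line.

Answer: H7$panama7

Derivation:
All 10 rotations (rotation i = S[i:]+S[:i]):
  rot[0] = panama7H7$
  rot[1] = anama7H7$p
  rot[2] = nama7H7$pa
  rot[3] = ama7H7$pan
  rot[4] = ma7H7$pana
  rot[5] = a7H7$panam
  rot[6] = 7H7$panama
  rot[7] = H7$panama7
  rot[8] = 7$panama7H
  rot[9] = $panama7H7
Sorted (with $ < everything):
  sorted[0] = $panama7H7
  sorted[1] = 7$panama7H
  sorted[2] = 7H7$panama
  sorted[3] = H7$panama7
  sorted[4] = a7H7$panam
  sorted[5] = ama7H7$pan
  sorted[6] = anama7H7$p
  sorted[7] = ma7H7$pana
  sorted[8] = nama7H7$pa
  sorted[9] = panama7H7$
sorted[3] = H7$panama7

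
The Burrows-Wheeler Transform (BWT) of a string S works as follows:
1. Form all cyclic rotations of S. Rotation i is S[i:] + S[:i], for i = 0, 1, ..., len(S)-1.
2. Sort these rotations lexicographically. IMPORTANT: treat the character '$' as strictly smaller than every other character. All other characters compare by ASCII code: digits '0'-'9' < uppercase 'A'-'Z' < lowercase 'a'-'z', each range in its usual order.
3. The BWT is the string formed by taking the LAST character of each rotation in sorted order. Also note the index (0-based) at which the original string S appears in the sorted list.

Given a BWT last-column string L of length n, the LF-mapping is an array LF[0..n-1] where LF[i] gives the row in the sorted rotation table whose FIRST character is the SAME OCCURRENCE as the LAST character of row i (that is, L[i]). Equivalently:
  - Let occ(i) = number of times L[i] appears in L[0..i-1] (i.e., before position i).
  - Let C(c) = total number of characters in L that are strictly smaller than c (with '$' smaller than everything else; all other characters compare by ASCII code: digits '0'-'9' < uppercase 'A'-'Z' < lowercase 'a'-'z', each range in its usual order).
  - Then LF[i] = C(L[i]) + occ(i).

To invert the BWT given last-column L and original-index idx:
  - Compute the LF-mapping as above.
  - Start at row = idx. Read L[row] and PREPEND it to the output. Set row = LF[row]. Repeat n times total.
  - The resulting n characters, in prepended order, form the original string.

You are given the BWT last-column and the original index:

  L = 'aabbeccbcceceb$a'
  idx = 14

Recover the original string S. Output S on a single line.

Answer: eccbaecccbbebaa$

Derivation:
LF mapping: 1 2 4 5 13 8 9 6 10 11 14 12 15 7 0 3
Walk LF starting at row 14, prepending L[row]:
  step 1: row=14, L[14]='$', prepend. Next row=LF[14]=0
  step 2: row=0, L[0]='a', prepend. Next row=LF[0]=1
  step 3: row=1, L[1]='a', prepend. Next row=LF[1]=2
  step 4: row=2, L[2]='b', prepend. Next row=LF[2]=4
  step 5: row=4, L[4]='e', prepend. Next row=LF[4]=13
  step 6: row=13, L[13]='b', prepend. Next row=LF[13]=7
  step 7: row=7, L[7]='b', prepend. Next row=LF[7]=6
  step 8: row=6, L[6]='c', prepend. Next row=LF[6]=9
  step 9: row=9, L[9]='c', prepend. Next row=LF[9]=11
  step 10: row=11, L[11]='c', prepend. Next row=LF[11]=12
  step 11: row=12, L[12]='e', prepend. Next row=LF[12]=15
  step 12: row=15, L[15]='a', prepend. Next row=LF[15]=3
  step 13: row=3, L[3]='b', prepend. Next row=LF[3]=5
  step 14: row=5, L[5]='c', prepend. Next row=LF[5]=8
  step 15: row=8, L[8]='c', prepend. Next row=LF[8]=10
  step 16: row=10, L[10]='e', prepend. Next row=LF[10]=14
Reversed output: eccbaecccbbebaa$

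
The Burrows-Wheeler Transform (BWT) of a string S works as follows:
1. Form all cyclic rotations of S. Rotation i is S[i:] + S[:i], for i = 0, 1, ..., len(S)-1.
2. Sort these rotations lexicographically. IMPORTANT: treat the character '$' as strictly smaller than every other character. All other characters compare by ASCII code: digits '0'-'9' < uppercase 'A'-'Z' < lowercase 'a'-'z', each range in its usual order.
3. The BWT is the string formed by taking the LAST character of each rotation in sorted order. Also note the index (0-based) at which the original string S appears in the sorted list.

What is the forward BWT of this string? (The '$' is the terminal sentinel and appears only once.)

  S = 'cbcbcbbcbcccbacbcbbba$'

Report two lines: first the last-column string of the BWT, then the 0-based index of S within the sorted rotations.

All 22 rotations (rotation i = S[i:]+S[:i]):
  rot[0] = cbcbcbbcbcccbacbcbbba$
  rot[1] = bcbcbbcbcccbacbcbbba$c
  rot[2] = cbcbbcbcccbacbcbbba$cb
  rot[3] = bcbbcbcccbacbcbbba$cbc
  rot[4] = cbbcbcccbacbcbbba$cbcb
  rot[5] = bbcbcccbacbcbbba$cbcbc
  rot[6] = bcbcccbacbcbbba$cbcbcb
  rot[7] = cbcccbacbcbbba$cbcbcbb
  rot[8] = bcccbacbcbbba$cbcbcbbc
  rot[9] = cccbacbcbbba$cbcbcbbcb
  rot[10] = ccbacbcbbba$cbcbcbbcbc
  rot[11] = cbacbcbbba$cbcbcbbcbcc
  rot[12] = bacbcbbba$cbcbcbbcbccc
  rot[13] = acbcbbba$cbcbcbbcbcccb
  rot[14] = cbcbbba$cbcbcbbcbcccba
  rot[15] = bcbbba$cbcbcbbcbcccbac
  rot[16] = cbbba$cbcbcbbcbcccbacb
  rot[17] = bbba$cbcbcbbcbcccbacbc
  rot[18] = bba$cbcbcbbcbcccbacbcb
  rot[19] = ba$cbcbcbbcbcccbacbcbb
  rot[20] = a$cbcbcbbcbcccbacbcbbb
  rot[21] = $cbcbcbbcbcccbacbcbbba
Sorted (with $ < everything):
  sorted[0] = $cbcbcbbcbcccbacbcbbba  (last char: 'a')
  sorted[1] = a$cbcbcbbcbcccbacbcbbb  (last char: 'b')
  sorted[2] = acbcbbba$cbcbcbbcbcccb  (last char: 'b')
  sorted[3] = ba$cbcbcbbcbcccbacbcbb  (last char: 'b')
  sorted[4] = bacbcbbba$cbcbcbbcbccc  (last char: 'c')
  sorted[5] = bba$cbcbcbbcbcccbacbcb  (last char: 'b')
  sorted[6] = bbba$cbcbcbbcbcccbacbc  (last char: 'c')
  sorted[7] = bbcbcccbacbcbbba$cbcbc  (last char: 'c')
  sorted[8] = bcbbba$cbcbcbbcbcccbac  (last char: 'c')
  sorted[9] = bcbbcbcccbacbcbbba$cbc  (last char: 'c')
  sorted[10] = bcbcbbcbcccbacbcbbba$c  (last char: 'c')
  sorted[11] = bcbcccbacbcbbba$cbcbcb  (last char: 'b')
  sorted[12] = bcccbacbcbbba$cbcbcbbc  (last char: 'c')
  sorted[13] = cbacbcbbba$cbcbcbbcbcc  (last char: 'c')
  sorted[14] = cbbba$cbcbcbbcbcccbacb  (last char: 'b')
  sorted[15] = cbbcbcccbacbcbbba$cbcb  (last char: 'b')
  sorted[16] = cbcbbba$cbcbcbbcbcccba  (last char: 'a')
  sorted[17] = cbcbbcbcccbacbcbbba$cb  (last char: 'b')
  sorted[18] = cbcbcbbcbcccbacbcbbba$  (last char: '$')
  sorted[19] = cbcccbacbcbbba$cbcbcbb  (last char: 'b')
  sorted[20] = ccbacbcbbba$cbcbcbbcbc  (last char: 'c')
  sorted[21] = cccbacbcbbba$cbcbcbbcb  (last char: 'b')
Last column: abbbcbcccccbccbbab$bcb
Original string S is at sorted index 18

Answer: abbbcbcccccbccbbab$bcb
18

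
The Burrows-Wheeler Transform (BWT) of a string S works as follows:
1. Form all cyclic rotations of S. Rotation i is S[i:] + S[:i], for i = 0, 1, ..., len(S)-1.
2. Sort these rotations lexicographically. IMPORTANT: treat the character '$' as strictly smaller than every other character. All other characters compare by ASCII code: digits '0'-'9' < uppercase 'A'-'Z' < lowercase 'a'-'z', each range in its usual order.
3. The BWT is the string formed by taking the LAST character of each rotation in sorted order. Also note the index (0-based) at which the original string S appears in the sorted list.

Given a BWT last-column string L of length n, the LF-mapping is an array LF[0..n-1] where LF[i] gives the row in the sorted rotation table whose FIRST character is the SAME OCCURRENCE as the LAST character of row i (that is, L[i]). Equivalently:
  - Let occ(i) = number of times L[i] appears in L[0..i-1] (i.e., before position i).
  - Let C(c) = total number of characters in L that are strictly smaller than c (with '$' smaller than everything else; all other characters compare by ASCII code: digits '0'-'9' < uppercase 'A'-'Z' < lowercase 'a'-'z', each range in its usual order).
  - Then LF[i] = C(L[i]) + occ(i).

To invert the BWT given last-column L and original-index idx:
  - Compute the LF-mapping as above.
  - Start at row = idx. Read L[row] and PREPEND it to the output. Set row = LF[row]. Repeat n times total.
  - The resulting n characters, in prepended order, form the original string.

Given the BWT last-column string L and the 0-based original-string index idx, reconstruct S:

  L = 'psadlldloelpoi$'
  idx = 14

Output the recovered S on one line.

Answer: saddlelollipop$

Derivation:
LF mapping: 12 14 1 2 6 7 3 8 10 4 9 13 11 5 0
Walk LF starting at row 14, prepending L[row]:
  step 1: row=14, L[14]='$', prepend. Next row=LF[14]=0
  step 2: row=0, L[0]='p', prepend. Next row=LF[0]=12
  step 3: row=12, L[12]='o', prepend. Next row=LF[12]=11
  step 4: row=11, L[11]='p', prepend. Next row=LF[11]=13
  step 5: row=13, L[13]='i', prepend. Next row=LF[13]=5
  step 6: row=5, L[5]='l', prepend. Next row=LF[5]=7
  step 7: row=7, L[7]='l', prepend. Next row=LF[7]=8
  step 8: row=8, L[8]='o', prepend. Next row=LF[8]=10
  step 9: row=10, L[10]='l', prepend. Next row=LF[10]=9
  step 10: row=9, L[9]='e', prepend. Next row=LF[9]=4
  step 11: row=4, L[4]='l', prepend. Next row=LF[4]=6
  step 12: row=6, L[6]='d', prepend. Next row=LF[6]=3
  step 13: row=3, L[3]='d', prepend. Next row=LF[3]=2
  step 14: row=2, L[2]='a', prepend. Next row=LF[2]=1
  step 15: row=1, L[1]='s', prepend. Next row=LF[1]=14
Reversed output: saddlelollipop$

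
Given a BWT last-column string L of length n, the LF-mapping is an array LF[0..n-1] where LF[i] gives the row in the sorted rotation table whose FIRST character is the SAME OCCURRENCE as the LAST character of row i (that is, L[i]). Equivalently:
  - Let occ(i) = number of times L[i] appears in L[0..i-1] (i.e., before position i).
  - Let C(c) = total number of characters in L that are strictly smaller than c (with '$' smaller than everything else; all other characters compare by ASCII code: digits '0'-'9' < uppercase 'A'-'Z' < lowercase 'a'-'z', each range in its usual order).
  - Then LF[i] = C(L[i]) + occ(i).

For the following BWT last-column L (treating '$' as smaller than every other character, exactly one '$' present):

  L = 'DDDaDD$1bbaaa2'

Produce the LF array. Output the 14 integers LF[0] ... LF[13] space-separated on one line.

Answer: 3 4 5 8 6 7 0 1 12 13 9 10 11 2

Derivation:
Char counts: '$':1, '1':1, '2':1, 'D':5, 'a':4, 'b':2
C (first-col start): C('$')=0, C('1')=1, C('2')=2, C('D')=3, C('a')=8, C('b')=12
L[0]='D': occ=0, LF[0]=C('D')+0=3+0=3
L[1]='D': occ=1, LF[1]=C('D')+1=3+1=4
L[2]='D': occ=2, LF[2]=C('D')+2=3+2=5
L[3]='a': occ=0, LF[3]=C('a')+0=8+0=8
L[4]='D': occ=3, LF[4]=C('D')+3=3+3=6
L[5]='D': occ=4, LF[5]=C('D')+4=3+4=7
L[6]='$': occ=0, LF[6]=C('$')+0=0+0=0
L[7]='1': occ=0, LF[7]=C('1')+0=1+0=1
L[8]='b': occ=0, LF[8]=C('b')+0=12+0=12
L[9]='b': occ=1, LF[9]=C('b')+1=12+1=13
L[10]='a': occ=1, LF[10]=C('a')+1=8+1=9
L[11]='a': occ=2, LF[11]=C('a')+2=8+2=10
L[12]='a': occ=3, LF[12]=C('a')+3=8+3=11
L[13]='2': occ=0, LF[13]=C('2')+0=2+0=2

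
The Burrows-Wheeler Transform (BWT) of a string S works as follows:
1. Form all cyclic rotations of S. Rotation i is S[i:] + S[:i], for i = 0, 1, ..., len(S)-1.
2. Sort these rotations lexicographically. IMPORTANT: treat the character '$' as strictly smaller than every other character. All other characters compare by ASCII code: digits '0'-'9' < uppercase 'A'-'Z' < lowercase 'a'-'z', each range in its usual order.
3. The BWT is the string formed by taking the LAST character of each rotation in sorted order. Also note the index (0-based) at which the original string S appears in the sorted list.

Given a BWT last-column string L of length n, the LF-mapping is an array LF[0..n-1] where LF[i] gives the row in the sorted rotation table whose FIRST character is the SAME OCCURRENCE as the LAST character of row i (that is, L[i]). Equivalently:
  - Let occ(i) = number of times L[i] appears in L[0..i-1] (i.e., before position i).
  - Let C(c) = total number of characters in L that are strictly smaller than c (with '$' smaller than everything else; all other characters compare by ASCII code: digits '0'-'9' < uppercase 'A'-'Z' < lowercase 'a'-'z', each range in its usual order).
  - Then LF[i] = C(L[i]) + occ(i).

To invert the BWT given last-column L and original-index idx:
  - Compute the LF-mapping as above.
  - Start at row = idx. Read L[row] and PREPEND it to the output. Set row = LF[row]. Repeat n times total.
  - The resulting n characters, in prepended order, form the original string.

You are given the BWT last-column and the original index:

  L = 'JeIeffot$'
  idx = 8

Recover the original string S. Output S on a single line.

LF mapping: 2 3 1 4 5 6 7 8 0
Walk LF starting at row 8, prepending L[row]:
  step 1: row=8, L[8]='$', prepend. Next row=LF[8]=0
  step 2: row=0, L[0]='J', prepend. Next row=LF[0]=2
  step 3: row=2, L[2]='I', prepend. Next row=LF[2]=1
  step 4: row=1, L[1]='e', prepend. Next row=LF[1]=3
  step 5: row=3, L[3]='e', prepend. Next row=LF[3]=4
  step 6: row=4, L[4]='f', prepend. Next row=LF[4]=5
  step 7: row=5, L[5]='f', prepend. Next row=LF[5]=6
  step 8: row=6, L[6]='o', prepend. Next row=LF[6]=7
  step 9: row=7, L[7]='t', prepend. Next row=LF[7]=8
Reversed output: toffeeIJ$

Answer: toffeeIJ$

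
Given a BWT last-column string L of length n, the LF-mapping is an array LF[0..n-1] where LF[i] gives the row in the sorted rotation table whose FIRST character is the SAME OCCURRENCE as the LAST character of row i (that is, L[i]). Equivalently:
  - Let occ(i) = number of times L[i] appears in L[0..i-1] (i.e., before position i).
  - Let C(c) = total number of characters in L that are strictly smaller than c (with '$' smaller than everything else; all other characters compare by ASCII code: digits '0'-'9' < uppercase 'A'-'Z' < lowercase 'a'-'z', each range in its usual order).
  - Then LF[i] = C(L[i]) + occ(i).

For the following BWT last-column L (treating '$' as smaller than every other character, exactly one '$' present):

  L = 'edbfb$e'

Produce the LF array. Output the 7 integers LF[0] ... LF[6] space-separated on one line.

Answer: 4 3 1 6 2 0 5

Derivation:
Char counts: '$':1, 'b':2, 'd':1, 'e':2, 'f':1
C (first-col start): C('$')=0, C('b')=1, C('d')=3, C('e')=4, C('f')=6
L[0]='e': occ=0, LF[0]=C('e')+0=4+0=4
L[1]='d': occ=0, LF[1]=C('d')+0=3+0=3
L[2]='b': occ=0, LF[2]=C('b')+0=1+0=1
L[3]='f': occ=0, LF[3]=C('f')+0=6+0=6
L[4]='b': occ=1, LF[4]=C('b')+1=1+1=2
L[5]='$': occ=0, LF[5]=C('$')+0=0+0=0
L[6]='e': occ=1, LF[6]=C('e')+1=4+1=5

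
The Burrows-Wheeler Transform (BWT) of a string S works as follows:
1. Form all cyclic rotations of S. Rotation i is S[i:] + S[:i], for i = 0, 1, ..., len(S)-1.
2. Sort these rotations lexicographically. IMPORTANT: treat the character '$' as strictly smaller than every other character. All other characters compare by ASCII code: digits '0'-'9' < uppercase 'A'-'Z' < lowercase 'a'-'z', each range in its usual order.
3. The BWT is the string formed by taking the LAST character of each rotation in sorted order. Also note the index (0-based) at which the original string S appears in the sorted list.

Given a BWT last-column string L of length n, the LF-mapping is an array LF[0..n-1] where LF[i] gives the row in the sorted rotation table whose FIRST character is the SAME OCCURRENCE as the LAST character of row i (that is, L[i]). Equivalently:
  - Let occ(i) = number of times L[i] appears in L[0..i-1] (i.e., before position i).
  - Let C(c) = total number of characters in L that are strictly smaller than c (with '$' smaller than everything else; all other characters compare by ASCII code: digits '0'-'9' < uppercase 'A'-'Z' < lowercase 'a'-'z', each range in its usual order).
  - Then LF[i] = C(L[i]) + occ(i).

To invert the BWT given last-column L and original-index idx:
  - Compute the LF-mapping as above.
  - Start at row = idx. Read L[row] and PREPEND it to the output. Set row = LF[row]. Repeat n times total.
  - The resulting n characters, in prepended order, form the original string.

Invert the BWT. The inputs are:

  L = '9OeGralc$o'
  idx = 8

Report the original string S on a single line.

LF mapping: 1 3 6 2 9 4 7 5 0 8
Walk LF starting at row 8, prepending L[row]:
  step 1: row=8, L[8]='$', prepend. Next row=LF[8]=0
  step 2: row=0, L[0]='9', prepend. Next row=LF[0]=1
  step 3: row=1, L[1]='O', prepend. Next row=LF[1]=3
  step 4: row=3, L[3]='G', prepend. Next row=LF[3]=2
  step 5: row=2, L[2]='e', prepend. Next row=LF[2]=6
  step 6: row=6, L[6]='l', prepend. Next row=LF[6]=7
  step 7: row=7, L[7]='c', prepend. Next row=LF[7]=5
  step 8: row=5, L[5]='a', prepend. Next row=LF[5]=4
  step 9: row=4, L[4]='r', prepend. Next row=LF[4]=9
  step 10: row=9, L[9]='o', prepend. Next row=LF[9]=8
Reversed output: oracleGO9$

Answer: oracleGO9$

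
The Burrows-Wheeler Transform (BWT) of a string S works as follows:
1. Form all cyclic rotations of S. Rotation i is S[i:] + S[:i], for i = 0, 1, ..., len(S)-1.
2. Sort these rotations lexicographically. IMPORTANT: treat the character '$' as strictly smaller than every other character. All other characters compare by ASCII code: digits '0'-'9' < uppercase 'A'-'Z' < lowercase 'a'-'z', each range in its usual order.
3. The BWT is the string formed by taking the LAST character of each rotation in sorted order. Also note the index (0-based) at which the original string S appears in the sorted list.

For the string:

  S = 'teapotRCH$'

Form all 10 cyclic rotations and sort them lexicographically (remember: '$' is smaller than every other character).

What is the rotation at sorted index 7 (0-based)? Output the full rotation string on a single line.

All 10 rotations (rotation i = S[i:]+S[:i]):
  rot[0] = teapotRCH$
  rot[1] = eapotRCH$t
  rot[2] = apotRCH$te
  rot[3] = potRCH$tea
  rot[4] = otRCH$teap
  rot[5] = tRCH$teapo
  rot[6] = RCH$teapot
  rot[7] = CH$teapotR
  rot[8] = H$teapotRC
  rot[9] = $teapotRCH
Sorted (with $ < everything):
  sorted[0] = $teapotRCH
  sorted[1] = CH$teapotR
  sorted[2] = H$teapotRC
  sorted[3] = RCH$teapot
  sorted[4] = apotRCH$te
  sorted[5] = eapotRCH$t
  sorted[6] = otRCH$teap
  sorted[7] = potRCH$tea
  sorted[8] = tRCH$teapo
  sorted[9] = teapotRCH$
sorted[7] = potRCH$tea

Answer: potRCH$tea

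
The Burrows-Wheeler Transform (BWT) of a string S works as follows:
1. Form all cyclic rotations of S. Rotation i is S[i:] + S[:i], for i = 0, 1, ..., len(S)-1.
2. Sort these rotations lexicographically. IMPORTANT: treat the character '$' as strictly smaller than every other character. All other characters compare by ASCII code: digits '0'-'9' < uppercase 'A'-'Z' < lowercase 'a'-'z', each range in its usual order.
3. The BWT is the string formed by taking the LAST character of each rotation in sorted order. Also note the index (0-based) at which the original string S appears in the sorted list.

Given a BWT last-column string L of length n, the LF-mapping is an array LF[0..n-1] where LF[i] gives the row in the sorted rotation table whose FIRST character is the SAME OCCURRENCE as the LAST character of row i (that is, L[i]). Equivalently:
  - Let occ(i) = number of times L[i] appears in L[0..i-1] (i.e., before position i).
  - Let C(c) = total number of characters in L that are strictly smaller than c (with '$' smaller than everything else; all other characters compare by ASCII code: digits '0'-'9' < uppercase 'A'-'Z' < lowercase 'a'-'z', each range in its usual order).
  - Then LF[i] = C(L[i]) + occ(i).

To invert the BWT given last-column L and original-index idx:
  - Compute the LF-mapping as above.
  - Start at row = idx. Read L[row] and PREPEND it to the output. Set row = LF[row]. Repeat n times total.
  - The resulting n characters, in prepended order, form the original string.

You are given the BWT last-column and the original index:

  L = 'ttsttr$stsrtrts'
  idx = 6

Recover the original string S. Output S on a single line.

LF mapping: 8 9 4 10 11 1 0 5 12 6 2 13 3 14 7
Walk LF starting at row 6, prepending L[row]:
  step 1: row=6, L[6]='$', prepend. Next row=LF[6]=0
  step 2: row=0, L[0]='t', prepend. Next row=LF[0]=8
  step 3: row=8, L[8]='t', prepend. Next row=LF[8]=12
  step 4: row=12, L[12]='r', prepend. Next row=LF[12]=3
  step 5: row=3, L[3]='t', prepend. Next row=LF[3]=10
  step 6: row=10, L[10]='r', prepend. Next row=LF[10]=2
  step 7: row=2, L[2]='s', prepend. Next row=LF[2]=4
  step 8: row=4, L[4]='t', prepend. Next row=LF[4]=11
  step 9: row=11, L[11]='t', prepend. Next row=LF[11]=13
  step 10: row=13, L[13]='t', prepend. Next row=LF[13]=14
  step 11: row=14, L[14]='s', prepend. Next row=LF[14]=7
  step 12: row=7, L[7]='s', prepend. Next row=LF[7]=5
  step 13: row=5, L[5]='r', prepend. Next row=LF[5]=1
  step 14: row=1, L[1]='t', prepend. Next row=LF[1]=9
  step 15: row=9, L[9]='s', prepend. Next row=LF[9]=6
Reversed output: strsstttsrtrtt$

Answer: strsstttsrtrtt$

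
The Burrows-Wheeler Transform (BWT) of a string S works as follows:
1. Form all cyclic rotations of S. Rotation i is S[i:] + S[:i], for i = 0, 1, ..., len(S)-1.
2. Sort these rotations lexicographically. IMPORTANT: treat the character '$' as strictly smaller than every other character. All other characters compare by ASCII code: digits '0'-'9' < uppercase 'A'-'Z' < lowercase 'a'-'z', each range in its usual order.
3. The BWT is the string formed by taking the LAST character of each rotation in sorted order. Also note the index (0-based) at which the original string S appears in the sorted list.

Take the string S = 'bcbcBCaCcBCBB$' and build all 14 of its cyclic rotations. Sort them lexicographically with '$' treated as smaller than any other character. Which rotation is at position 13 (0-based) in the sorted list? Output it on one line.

Answer: cbcBCaCcBCBB$b

Derivation:
All 14 rotations (rotation i = S[i:]+S[:i]):
  rot[0] = bcbcBCaCcBCBB$
  rot[1] = cbcBCaCcBCBB$b
  rot[2] = bcBCaCcBCBB$bc
  rot[3] = cBCaCcBCBB$bcb
  rot[4] = BCaCcBCBB$bcbc
  rot[5] = CaCcBCBB$bcbcB
  rot[6] = aCcBCBB$bcbcBC
  rot[7] = CcBCBB$bcbcBCa
  rot[8] = cBCBB$bcbcBCaC
  rot[9] = BCBB$bcbcBCaCc
  rot[10] = CBB$bcbcBCaCcB
  rot[11] = BB$bcbcBCaCcBC
  rot[12] = B$bcbcBCaCcBCB
  rot[13] = $bcbcBCaCcBCBB
Sorted (with $ < everything):
  sorted[0] = $bcbcBCaCcBCBB
  sorted[1] = B$bcbcBCaCcBCB
  sorted[2] = BB$bcbcBCaCcBC
  sorted[3] = BCBB$bcbcBCaCc
  sorted[4] = BCaCcBCBB$bcbc
  sorted[5] = CBB$bcbcBCaCcB
  sorted[6] = CaCcBCBB$bcbcB
  sorted[7] = CcBCBB$bcbcBCa
  sorted[8] = aCcBCBB$bcbcBC
  sorted[9] = bcBCaCcBCBB$bc
  sorted[10] = bcbcBCaCcBCBB$
  sorted[11] = cBCBB$bcbcBCaC
  sorted[12] = cBCaCcBCBB$bcb
  sorted[13] = cbcBCaCcBCBB$b
sorted[13] = cbcBCaCcBCBB$b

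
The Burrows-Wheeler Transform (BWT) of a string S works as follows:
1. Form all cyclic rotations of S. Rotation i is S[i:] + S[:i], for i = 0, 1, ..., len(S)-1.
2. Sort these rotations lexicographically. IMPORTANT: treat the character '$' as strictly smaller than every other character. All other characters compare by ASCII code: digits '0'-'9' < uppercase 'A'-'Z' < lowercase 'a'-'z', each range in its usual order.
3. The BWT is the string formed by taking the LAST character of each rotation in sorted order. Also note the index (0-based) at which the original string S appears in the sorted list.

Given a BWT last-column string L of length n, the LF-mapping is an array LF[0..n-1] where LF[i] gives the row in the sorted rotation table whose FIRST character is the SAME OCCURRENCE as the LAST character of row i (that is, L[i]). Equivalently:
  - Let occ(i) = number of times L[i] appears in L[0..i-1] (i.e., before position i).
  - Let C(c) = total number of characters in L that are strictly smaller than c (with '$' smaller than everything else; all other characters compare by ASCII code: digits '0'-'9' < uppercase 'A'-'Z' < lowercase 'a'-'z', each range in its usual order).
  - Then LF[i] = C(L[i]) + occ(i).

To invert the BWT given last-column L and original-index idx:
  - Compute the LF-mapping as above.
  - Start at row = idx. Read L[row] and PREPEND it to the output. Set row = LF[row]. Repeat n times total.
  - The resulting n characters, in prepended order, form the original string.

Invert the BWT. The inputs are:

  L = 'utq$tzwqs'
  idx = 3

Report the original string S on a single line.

Answer: szttqqwu$

Derivation:
LF mapping: 6 4 1 0 5 8 7 2 3
Walk LF starting at row 3, prepending L[row]:
  step 1: row=3, L[3]='$', prepend. Next row=LF[3]=0
  step 2: row=0, L[0]='u', prepend. Next row=LF[0]=6
  step 3: row=6, L[6]='w', prepend. Next row=LF[6]=7
  step 4: row=7, L[7]='q', prepend. Next row=LF[7]=2
  step 5: row=2, L[2]='q', prepend. Next row=LF[2]=1
  step 6: row=1, L[1]='t', prepend. Next row=LF[1]=4
  step 7: row=4, L[4]='t', prepend. Next row=LF[4]=5
  step 8: row=5, L[5]='z', prepend. Next row=LF[5]=8
  step 9: row=8, L[8]='s', prepend. Next row=LF[8]=3
Reversed output: szttqqwu$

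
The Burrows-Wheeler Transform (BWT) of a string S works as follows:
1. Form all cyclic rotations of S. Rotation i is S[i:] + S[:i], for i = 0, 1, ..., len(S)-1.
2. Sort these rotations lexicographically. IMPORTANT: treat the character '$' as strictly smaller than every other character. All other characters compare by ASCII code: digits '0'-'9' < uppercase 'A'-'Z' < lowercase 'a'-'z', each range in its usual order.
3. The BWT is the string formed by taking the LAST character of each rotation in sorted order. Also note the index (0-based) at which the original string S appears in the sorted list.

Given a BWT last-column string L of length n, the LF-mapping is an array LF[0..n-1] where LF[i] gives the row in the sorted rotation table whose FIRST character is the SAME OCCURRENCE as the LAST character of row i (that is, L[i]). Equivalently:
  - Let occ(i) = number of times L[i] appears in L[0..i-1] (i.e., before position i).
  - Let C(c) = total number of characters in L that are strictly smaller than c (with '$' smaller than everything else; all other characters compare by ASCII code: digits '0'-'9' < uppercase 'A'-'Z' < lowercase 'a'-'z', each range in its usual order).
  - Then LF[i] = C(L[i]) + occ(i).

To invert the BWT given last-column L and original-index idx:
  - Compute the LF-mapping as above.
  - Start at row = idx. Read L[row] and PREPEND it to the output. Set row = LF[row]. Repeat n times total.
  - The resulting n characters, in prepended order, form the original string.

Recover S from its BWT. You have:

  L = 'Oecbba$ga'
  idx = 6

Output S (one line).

LF mapping: 1 7 6 4 5 2 0 8 3
Walk LF starting at row 6, prepending L[row]:
  step 1: row=6, L[6]='$', prepend. Next row=LF[6]=0
  step 2: row=0, L[0]='O', prepend. Next row=LF[0]=1
  step 3: row=1, L[1]='e', prepend. Next row=LF[1]=7
  step 4: row=7, L[7]='g', prepend. Next row=LF[7]=8
  step 5: row=8, L[8]='a', prepend. Next row=LF[8]=3
  step 6: row=3, L[3]='b', prepend. Next row=LF[3]=4
  step 7: row=4, L[4]='b', prepend. Next row=LF[4]=5
  step 8: row=5, L[5]='a', prepend. Next row=LF[5]=2
  step 9: row=2, L[2]='c', prepend. Next row=LF[2]=6
Reversed output: cabbageO$

Answer: cabbageO$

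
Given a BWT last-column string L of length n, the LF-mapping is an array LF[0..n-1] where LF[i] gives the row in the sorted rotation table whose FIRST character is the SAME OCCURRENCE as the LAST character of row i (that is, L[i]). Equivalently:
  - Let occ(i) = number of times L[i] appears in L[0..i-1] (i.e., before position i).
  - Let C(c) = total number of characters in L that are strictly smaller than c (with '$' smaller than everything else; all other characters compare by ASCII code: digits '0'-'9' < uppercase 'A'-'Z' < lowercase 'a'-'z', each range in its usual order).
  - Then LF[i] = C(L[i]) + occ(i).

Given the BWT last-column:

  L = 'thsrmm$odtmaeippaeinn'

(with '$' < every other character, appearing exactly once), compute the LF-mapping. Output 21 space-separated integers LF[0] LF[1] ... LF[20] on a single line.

Char counts: '$':1, 'a':2, 'd':1, 'e':2, 'h':1, 'i':2, 'm':3, 'n':2, 'o':1, 'p':2, 'r':1, 's':1, 't':2
C (first-col start): C('$')=0, C('a')=1, C('d')=3, C('e')=4, C('h')=6, C('i')=7, C('m')=9, C('n')=12, C('o')=14, C('p')=15, C('r')=17, C('s')=18, C('t')=19
L[0]='t': occ=0, LF[0]=C('t')+0=19+0=19
L[1]='h': occ=0, LF[1]=C('h')+0=6+0=6
L[2]='s': occ=0, LF[2]=C('s')+0=18+0=18
L[3]='r': occ=0, LF[3]=C('r')+0=17+0=17
L[4]='m': occ=0, LF[4]=C('m')+0=9+0=9
L[5]='m': occ=1, LF[5]=C('m')+1=9+1=10
L[6]='$': occ=0, LF[6]=C('$')+0=0+0=0
L[7]='o': occ=0, LF[7]=C('o')+0=14+0=14
L[8]='d': occ=0, LF[8]=C('d')+0=3+0=3
L[9]='t': occ=1, LF[9]=C('t')+1=19+1=20
L[10]='m': occ=2, LF[10]=C('m')+2=9+2=11
L[11]='a': occ=0, LF[11]=C('a')+0=1+0=1
L[12]='e': occ=0, LF[12]=C('e')+0=4+0=4
L[13]='i': occ=0, LF[13]=C('i')+0=7+0=7
L[14]='p': occ=0, LF[14]=C('p')+0=15+0=15
L[15]='p': occ=1, LF[15]=C('p')+1=15+1=16
L[16]='a': occ=1, LF[16]=C('a')+1=1+1=2
L[17]='e': occ=1, LF[17]=C('e')+1=4+1=5
L[18]='i': occ=1, LF[18]=C('i')+1=7+1=8
L[19]='n': occ=0, LF[19]=C('n')+0=12+0=12
L[20]='n': occ=1, LF[20]=C('n')+1=12+1=13

Answer: 19 6 18 17 9 10 0 14 3 20 11 1 4 7 15 16 2 5 8 12 13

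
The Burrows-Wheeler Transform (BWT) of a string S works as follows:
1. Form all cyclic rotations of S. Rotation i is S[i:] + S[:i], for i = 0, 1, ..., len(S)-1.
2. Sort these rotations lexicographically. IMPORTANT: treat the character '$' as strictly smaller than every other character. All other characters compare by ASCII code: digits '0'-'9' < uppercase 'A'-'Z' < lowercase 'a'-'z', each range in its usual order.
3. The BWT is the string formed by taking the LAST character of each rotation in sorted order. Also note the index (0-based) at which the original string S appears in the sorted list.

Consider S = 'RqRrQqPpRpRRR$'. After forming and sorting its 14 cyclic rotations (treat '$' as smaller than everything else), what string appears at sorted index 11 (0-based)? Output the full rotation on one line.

Answer: qPpRpRRR$RqRrQ

Derivation:
All 14 rotations (rotation i = S[i:]+S[:i]):
  rot[0] = RqRrQqPpRpRRR$
  rot[1] = qRrQqPpRpRRR$R
  rot[2] = RrQqPpRpRRR$Rq
  rot[3] = rQqPpRpRRR$RqR
  rot[4] = QqPpRpRRR$RqRr
  rot[5] = qPpRpRRR$RqRrQ
  rot[6] = PpRpRRR$RqRrQq
  rot[7] = pRpRRR$RqRrQqP
  rot[8] = RpRRR$RqRrQqPp
  rot[9] = pRRR$RqRrQqPpR
  rot[10] = RRR$RqRrQqPpRp
  rot[11] = RR$RqRrQqPpRpR
  rot[12] = R$RqRrQqPpRpRR
  rot[13] = $RqRrQqPpRpRRR
Sorted (with $ < everything):
  sorted[0] = $RqRrQqPpRpRRR
  sorted[1] = PpRpRRR$RqRrQq
  sorted[2] = QqPpRpRRR$RqRr
  sorted[3] = R$RqRrQqPpRpRR
  sorted[4] = RR$RqRrQqPpRpR
  sorted[5] = RRR$RqRrQqPpRp
  sorted[6] = RpRRR$RqRrQqPp
  sorted[7] = RqRrQqPpRpRRR$
  sorted[8] = RrQqPpRpRRR$Rq
  sorted[9] = pRRR$RqRrQqPpR
  sorted[10] = pRpRRR$RqRrQqP
  sorted[11] = qPpRpRRR$RqRrQ
  sorted[12] = qRrQqPpRpRRR$R
  sorted[13] = rQqPpRpRRR$RqR
sorted[11] = qPpRpRRR$RqRrQ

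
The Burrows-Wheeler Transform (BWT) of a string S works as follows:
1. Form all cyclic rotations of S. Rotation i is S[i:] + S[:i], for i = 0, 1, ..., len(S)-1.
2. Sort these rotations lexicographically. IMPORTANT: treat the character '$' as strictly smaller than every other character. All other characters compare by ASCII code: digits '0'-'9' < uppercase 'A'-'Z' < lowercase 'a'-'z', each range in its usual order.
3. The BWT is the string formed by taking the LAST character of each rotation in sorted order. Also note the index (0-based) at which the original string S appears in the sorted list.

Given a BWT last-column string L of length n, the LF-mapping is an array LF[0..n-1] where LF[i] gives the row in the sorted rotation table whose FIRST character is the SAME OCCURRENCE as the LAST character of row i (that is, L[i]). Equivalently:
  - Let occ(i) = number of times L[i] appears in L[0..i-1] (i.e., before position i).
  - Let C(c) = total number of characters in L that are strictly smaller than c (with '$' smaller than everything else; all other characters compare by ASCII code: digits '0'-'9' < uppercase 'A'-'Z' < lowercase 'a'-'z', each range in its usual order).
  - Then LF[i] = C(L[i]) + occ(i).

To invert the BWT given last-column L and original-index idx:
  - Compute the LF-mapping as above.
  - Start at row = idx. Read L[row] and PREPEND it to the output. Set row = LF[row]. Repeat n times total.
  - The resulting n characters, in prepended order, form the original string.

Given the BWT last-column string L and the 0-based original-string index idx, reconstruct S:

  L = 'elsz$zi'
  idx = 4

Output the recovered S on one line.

Answer: sizzle$

Derivation:
LF mapping: 1 3 4 5 0 6 2
Walk LF starting at row 4, prepending L[row]:
  step 1: row=4, L[4]='$', prepend. Next row=LF[4]=0
  step 2: row=0, L[0]='e', prepend. Next row=LF[0]=1
  step 3: row=1, L[1]='l', prepend. Next row=LF[1]=3
  step 4: row=3, L[3]='z', prepend. Next row=LF[3]=5
  step 5: row=5, L[5]='z', prepend. Next row=LF[5]=6
  step 6: row=6, L[6]='i', prepend. Next row=LF[6]=2
  step 7: row=2, L[2]='s', prepend. Next row=LF[2]=4
Reversed output: sizzle$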